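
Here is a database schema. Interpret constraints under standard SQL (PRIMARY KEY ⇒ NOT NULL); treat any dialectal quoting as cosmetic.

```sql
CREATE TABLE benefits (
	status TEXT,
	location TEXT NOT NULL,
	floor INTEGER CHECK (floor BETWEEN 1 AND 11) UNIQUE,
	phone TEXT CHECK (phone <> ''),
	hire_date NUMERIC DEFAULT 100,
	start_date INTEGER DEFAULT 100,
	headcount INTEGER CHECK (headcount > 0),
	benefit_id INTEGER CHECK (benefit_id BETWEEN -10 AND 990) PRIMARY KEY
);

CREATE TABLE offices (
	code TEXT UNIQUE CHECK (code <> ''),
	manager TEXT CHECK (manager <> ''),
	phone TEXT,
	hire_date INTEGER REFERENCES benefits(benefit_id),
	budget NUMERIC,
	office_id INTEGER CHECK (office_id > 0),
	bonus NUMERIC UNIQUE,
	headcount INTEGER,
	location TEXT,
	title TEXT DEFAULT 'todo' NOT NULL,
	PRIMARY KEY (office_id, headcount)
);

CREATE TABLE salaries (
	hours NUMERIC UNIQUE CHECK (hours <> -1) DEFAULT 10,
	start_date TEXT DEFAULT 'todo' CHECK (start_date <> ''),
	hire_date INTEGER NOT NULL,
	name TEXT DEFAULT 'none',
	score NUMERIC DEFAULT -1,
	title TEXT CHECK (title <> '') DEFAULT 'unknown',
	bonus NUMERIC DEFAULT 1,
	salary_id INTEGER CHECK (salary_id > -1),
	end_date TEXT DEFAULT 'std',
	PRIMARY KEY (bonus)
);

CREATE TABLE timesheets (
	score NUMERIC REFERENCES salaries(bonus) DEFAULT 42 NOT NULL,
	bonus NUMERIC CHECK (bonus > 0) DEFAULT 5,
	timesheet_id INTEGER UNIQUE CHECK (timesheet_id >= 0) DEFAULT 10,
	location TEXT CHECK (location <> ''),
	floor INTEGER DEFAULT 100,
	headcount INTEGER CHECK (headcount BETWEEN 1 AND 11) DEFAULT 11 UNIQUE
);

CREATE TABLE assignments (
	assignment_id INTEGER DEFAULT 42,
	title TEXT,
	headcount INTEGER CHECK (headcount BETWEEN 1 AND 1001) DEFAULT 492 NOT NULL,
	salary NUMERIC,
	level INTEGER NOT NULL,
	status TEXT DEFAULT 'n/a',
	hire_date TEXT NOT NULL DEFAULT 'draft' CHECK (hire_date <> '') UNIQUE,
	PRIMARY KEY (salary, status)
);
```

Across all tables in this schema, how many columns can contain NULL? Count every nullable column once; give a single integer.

27

benefits: 6 nullable (status, floor, phone, hire_date, start_date, headcount — PK (benefit_id) and explicit NOT NULL columns excluded).
offices: 7 nullable (code, manager, phone, hire_date, budget, bonus, location — PK (office_id, headcount) and explicit NOT NULL columns excluded).
salaries: 7 nullable (hours, start_date, name, score, title, salary_id, end_date — PK (bonus) and explicit NOT NULL columns excluded).
timesheets: 5 nullable (bonus, timesheet_id, location, floor, headcount — PK none and explicit NOT NULL columns excluded).
assignments: 2 nullable (assignment_id, title — PK (salary, status) and explicit NOT NULL columns excluded).
Total: 6 + 7 + 7 + 5 + 2 = 27.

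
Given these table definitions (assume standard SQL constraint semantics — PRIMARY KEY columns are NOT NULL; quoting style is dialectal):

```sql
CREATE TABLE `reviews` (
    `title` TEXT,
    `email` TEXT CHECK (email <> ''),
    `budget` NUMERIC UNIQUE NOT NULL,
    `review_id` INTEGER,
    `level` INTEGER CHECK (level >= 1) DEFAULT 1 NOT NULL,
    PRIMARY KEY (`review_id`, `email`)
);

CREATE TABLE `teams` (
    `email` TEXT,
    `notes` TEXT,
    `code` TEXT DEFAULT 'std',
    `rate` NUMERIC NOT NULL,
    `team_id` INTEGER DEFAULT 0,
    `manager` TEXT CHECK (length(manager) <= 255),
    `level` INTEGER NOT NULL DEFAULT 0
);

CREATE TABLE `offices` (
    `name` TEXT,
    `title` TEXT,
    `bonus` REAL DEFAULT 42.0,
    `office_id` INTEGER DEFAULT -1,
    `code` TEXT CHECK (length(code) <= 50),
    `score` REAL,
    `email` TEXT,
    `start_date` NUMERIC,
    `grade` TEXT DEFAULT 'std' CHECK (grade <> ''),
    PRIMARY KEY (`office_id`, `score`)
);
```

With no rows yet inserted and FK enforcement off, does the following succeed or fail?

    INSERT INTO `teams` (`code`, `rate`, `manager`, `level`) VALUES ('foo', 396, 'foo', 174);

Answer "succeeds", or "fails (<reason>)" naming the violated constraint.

NOT NULL columns: level is supplied; rate is supplied.
CHECK constraints: 'foo' satisfies (length(manager) <= 255).
No constraint is violated.

succeeds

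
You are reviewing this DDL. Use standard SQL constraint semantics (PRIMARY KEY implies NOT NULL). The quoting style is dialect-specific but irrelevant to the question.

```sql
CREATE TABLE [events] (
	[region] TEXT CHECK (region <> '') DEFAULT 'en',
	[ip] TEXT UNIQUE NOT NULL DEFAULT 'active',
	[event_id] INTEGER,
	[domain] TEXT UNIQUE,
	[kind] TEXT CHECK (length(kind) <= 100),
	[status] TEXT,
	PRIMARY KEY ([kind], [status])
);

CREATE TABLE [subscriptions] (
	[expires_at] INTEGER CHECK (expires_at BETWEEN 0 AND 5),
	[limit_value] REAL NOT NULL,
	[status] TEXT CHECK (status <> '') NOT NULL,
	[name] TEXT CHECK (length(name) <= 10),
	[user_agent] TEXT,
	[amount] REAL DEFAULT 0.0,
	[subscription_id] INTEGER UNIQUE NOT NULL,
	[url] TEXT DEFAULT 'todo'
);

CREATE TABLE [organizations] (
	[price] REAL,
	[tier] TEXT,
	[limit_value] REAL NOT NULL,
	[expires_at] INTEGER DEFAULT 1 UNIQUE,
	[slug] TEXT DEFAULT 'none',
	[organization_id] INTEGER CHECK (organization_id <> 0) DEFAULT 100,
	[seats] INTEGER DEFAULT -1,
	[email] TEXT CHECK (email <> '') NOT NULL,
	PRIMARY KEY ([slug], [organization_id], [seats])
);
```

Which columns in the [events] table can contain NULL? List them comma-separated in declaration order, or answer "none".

- region: CHECK does not forbid NULL (a CHECK constraint passes when its expression is NULL) → nullable.
- ip: declared NOT NULL → not nullable.
- event_id: no NOT NULL constraint applies → nullable.
- domain: UNIQUE does not imply NOT NULL → nullable.
- kind: part of the PRIMARY KEY, which implies NOT NULL → not nullable.
- status: part of the PRIMARY KEY, which implies NOT NULL → not nullable.

region, event_id, domain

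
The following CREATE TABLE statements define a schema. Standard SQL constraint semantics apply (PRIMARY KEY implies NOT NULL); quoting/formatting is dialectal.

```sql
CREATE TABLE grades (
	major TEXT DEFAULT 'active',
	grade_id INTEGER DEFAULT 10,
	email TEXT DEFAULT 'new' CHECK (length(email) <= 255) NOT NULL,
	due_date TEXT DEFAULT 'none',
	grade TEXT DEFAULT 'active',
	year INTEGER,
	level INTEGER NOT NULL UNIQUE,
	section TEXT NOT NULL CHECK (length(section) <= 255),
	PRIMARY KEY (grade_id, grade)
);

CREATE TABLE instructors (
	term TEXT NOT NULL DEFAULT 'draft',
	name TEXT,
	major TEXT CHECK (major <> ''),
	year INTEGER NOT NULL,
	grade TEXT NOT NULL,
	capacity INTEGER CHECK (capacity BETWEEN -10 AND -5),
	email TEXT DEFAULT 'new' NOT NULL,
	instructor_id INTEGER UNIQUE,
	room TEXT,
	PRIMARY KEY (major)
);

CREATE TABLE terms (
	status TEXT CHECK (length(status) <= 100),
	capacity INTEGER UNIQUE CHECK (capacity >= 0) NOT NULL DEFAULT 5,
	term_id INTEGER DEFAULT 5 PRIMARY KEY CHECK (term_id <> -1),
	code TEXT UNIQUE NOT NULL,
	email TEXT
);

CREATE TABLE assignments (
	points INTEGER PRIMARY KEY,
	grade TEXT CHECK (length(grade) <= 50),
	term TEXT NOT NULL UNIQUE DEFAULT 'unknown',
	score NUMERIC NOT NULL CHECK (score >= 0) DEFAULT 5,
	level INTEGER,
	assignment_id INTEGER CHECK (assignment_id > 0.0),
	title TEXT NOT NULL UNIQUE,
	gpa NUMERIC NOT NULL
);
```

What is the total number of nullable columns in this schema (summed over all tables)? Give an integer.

grades: 3 nullable (major, due_date, year — PK (grade_id, grade) and explicit NOT NULL columns excluded).
instructors: 4 nullable (name, capacity, instructor_id, room — PK (major) and explicit NOT NULL columns excluded).
terms: 2 nullable (status, email — PK (term_id) and explicit NOT NULL columns excluded).
assignments: 3 nullable (grade, level, assignment_id — PK (points) and explicit NOT NULL columns excluded).
Total: 3 + 4 + 2 + 3 = 12.

12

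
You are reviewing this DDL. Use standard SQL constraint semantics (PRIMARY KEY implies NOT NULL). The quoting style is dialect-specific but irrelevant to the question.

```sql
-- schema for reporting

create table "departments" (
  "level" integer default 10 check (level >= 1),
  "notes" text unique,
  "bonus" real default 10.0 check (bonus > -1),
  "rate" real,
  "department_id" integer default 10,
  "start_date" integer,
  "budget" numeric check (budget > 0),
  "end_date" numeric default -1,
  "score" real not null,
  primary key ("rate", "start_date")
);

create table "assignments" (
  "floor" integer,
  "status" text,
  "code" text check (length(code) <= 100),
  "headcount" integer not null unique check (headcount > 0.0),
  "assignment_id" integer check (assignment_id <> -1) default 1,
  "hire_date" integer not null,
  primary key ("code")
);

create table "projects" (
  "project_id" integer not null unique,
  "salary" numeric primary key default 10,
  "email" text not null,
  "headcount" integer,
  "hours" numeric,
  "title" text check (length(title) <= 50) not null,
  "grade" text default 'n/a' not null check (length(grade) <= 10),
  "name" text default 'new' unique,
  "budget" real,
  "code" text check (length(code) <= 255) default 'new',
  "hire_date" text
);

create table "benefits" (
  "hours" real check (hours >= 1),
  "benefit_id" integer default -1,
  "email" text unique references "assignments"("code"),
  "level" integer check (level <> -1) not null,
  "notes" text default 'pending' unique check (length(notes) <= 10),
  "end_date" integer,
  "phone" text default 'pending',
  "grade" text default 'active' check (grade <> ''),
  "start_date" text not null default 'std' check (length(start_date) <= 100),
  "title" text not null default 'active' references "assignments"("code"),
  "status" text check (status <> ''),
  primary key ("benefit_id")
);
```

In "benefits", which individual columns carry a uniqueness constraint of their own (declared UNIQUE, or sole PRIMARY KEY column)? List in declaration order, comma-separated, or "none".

benefit_id, email, notes

- hours: no UNIQUE or single-column PK constraint.
- benefit_id: single-column PRIMARY KEY → unique.
- email: declared UNIQUE → unique.
- level: no UNIQUE or single-column PK constraint.
- notes: declared UNIQUE → unique.
- end_date: no UNIQUE or single-column PK constraint.
- phone: no UNIQUE or single-column PK constraint.
- grade: no UNIQUE or single-column PK constraint.
- start_date: no UNIQUE or single-column PK constraint.
- title: no UNIQUE or single-column PK constraint.
- status: no UNIQUE or single-column PK constraint.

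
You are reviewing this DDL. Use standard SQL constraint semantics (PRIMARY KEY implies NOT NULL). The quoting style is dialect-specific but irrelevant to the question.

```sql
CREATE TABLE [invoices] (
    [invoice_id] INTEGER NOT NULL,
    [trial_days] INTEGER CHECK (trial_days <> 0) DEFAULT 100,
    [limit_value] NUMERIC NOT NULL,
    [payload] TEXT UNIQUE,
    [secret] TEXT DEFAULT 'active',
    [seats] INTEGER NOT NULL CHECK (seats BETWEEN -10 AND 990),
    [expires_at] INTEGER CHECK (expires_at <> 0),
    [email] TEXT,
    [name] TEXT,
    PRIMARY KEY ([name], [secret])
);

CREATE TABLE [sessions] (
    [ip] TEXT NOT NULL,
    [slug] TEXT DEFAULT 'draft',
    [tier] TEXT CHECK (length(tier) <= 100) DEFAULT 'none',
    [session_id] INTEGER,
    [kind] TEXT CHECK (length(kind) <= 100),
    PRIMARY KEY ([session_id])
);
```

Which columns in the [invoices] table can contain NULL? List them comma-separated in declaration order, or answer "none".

trial_days, payload, expires_at, email

- invoice_id: declared NOT NULL → not nullable.
- trial_days: CHECK does not forbid NULL (a CHECK constraint passes when its expression is NULL) → nullable.
- limit_value: declared NOT NULL → not nullable.
- payload: UNIQUE does not imply NOT NULL → nullable.
- secret: part of the PRIMARY KEY, which implies NOT NULL → not nullable.
- seats: declared NOT NULL → not nullable.
- expires_at: CHECK does not forbid NULL (a CHECK constraint passes when its expression is NULL) → nullable.
- email: no NOT NULL constraint applies → nullable.
- name: part of the PRIMARY KEY, which implies NOT NULL → not nullable.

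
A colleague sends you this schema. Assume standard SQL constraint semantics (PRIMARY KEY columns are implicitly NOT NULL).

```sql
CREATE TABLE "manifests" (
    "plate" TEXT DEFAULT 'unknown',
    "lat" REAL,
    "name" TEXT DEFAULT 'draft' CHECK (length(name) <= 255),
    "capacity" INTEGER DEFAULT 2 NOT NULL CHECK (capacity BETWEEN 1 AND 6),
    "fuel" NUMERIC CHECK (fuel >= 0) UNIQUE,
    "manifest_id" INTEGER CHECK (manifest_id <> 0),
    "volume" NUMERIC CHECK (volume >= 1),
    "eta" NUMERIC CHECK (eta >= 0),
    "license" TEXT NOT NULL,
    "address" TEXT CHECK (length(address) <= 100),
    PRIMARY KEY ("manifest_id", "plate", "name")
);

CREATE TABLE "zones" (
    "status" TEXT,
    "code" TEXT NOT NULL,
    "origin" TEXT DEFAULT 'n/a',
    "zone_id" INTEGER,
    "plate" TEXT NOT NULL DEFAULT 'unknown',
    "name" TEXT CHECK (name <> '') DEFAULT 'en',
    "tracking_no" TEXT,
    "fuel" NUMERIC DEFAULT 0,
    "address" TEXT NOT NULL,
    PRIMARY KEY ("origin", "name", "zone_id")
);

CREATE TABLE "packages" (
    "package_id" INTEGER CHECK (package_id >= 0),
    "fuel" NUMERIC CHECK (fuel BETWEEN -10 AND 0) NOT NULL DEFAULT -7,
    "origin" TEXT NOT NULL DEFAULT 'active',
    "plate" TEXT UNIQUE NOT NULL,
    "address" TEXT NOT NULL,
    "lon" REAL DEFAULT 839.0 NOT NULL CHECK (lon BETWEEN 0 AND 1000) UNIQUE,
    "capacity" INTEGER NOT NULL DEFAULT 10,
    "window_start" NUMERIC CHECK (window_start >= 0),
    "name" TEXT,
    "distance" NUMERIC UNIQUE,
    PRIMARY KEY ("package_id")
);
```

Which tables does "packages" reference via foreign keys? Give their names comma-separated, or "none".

No column in packages has a REFERENCES clause.

none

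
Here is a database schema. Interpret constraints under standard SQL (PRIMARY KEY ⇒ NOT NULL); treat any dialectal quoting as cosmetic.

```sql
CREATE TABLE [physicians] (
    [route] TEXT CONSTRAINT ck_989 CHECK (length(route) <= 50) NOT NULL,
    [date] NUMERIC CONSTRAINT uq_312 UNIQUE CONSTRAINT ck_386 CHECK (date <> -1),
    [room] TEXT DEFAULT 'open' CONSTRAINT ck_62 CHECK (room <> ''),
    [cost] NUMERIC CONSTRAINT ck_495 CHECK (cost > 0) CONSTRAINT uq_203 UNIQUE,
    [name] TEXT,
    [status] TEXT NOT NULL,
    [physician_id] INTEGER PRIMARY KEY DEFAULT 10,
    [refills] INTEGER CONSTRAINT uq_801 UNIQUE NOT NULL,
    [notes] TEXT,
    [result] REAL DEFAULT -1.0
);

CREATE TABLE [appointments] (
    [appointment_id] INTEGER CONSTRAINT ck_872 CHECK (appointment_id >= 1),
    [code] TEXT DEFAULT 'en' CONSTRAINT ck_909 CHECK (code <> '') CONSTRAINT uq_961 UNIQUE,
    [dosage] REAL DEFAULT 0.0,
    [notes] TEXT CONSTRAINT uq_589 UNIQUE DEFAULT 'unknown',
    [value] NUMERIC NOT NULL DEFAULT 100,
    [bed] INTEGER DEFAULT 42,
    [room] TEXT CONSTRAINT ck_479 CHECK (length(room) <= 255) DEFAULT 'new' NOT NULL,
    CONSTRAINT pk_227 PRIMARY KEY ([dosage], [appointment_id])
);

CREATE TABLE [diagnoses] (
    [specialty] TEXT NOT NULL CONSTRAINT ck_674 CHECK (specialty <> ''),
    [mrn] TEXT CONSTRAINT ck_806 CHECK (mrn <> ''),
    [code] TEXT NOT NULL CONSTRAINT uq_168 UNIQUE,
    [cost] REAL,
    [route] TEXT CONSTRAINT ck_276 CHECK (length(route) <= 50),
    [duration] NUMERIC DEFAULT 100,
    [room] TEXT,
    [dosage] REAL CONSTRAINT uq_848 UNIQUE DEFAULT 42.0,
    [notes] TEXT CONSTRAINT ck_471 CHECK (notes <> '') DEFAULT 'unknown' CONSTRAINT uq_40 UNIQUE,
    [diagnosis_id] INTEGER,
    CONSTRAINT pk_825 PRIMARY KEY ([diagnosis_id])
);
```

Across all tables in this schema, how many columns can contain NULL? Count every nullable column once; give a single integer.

16

physicians: 6 nullable (date, room, cost, name, notes, result — PK (physician_id) and explicit NOT NULL columns excluded).
appointments: 3 nullable (code, notes, bed — PK (dosage, appointment_id) and explicit NOT NULL columns excluded).
diagnoses: 7 nullable (mrn, cost, route, duration, room, dosage, notes — PK (diagnosis_id) and explicit NOT NULL columns excluded).
Total: 6 + 3 + 7 = 16.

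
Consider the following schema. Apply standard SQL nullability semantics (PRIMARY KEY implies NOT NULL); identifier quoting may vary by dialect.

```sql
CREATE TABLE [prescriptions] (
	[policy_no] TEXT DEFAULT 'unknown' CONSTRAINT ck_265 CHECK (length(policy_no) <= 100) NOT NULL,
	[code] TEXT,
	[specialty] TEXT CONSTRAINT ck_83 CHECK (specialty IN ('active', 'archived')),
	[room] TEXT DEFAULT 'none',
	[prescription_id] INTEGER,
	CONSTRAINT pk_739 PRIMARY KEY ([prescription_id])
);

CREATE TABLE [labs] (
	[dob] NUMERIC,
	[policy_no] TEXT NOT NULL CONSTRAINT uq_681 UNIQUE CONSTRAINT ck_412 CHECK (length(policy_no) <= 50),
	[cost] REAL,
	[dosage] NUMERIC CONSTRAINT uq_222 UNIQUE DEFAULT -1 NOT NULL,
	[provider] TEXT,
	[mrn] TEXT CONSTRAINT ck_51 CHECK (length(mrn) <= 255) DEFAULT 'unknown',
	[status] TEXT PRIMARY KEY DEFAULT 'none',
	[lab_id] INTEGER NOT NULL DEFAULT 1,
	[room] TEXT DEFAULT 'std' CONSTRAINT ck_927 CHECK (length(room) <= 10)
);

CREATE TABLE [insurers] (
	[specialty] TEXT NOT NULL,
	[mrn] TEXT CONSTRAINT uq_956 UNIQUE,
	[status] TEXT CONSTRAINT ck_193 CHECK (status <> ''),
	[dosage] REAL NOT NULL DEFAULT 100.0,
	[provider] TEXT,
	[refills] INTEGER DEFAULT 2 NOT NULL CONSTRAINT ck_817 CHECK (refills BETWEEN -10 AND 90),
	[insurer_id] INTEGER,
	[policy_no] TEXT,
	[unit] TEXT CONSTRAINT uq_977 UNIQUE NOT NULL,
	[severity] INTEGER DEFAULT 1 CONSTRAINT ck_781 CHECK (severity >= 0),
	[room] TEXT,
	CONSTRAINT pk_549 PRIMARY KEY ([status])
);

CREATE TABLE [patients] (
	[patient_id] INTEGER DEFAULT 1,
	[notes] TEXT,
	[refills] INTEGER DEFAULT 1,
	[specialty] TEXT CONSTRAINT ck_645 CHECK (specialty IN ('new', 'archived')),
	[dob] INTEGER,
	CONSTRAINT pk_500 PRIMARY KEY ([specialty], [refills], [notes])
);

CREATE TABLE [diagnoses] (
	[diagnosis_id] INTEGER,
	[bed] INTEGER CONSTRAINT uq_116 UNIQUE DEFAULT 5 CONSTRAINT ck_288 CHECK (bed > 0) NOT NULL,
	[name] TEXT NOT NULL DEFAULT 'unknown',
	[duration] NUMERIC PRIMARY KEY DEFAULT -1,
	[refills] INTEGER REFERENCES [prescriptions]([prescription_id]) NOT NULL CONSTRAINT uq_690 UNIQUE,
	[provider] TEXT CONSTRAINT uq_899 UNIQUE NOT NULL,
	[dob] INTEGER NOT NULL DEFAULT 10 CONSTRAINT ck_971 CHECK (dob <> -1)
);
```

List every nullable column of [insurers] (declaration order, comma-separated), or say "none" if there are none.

- specialty: declared NOT NULL → not nullable.
- mrn: UNIQUE does not imply NOT NULL → nullable.
- status: part of the PRIMARY KEY, which implies NOT NULL → not nullable.
- dosage: declared NOT NULL → not nullable.
- provider: no NOT NULL constraint applies → nullable.
- refills: declared NOT NULL → not nullable.
- insurer_id: no NOT NULL constraint applies → nullable.
- policy_no: no NOT NULL constraint applies → nullable.
- unit: declared NOT NULL → not nullable.
- severity: CHECK does not forbid NULL (a CHECK constraint passes when its expression is NULL) → nullable.
- room: no NOT NULL constraint applies → nullable.

mrn, provider, insurer_id, policy_no, severity, room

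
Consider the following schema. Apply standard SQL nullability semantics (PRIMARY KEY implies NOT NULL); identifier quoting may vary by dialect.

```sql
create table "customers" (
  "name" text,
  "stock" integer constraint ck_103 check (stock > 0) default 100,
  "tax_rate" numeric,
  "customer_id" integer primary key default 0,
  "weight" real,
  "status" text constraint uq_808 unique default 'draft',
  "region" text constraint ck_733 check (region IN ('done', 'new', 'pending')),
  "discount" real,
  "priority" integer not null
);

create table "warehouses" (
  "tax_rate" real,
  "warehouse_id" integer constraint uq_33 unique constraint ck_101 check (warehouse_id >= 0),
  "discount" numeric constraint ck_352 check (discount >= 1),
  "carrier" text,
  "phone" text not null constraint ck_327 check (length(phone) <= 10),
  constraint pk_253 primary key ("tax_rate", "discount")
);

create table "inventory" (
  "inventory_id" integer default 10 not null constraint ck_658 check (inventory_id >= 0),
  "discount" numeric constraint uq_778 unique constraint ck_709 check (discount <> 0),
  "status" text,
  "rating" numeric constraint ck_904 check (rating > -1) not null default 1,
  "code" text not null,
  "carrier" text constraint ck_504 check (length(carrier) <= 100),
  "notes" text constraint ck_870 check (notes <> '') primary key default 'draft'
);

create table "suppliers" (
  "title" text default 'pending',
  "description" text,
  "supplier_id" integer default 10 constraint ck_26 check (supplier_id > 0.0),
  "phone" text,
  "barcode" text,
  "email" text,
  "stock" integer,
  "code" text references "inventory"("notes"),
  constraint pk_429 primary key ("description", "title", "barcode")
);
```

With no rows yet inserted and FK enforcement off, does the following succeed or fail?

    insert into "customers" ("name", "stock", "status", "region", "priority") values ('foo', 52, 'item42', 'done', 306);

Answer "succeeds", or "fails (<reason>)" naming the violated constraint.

NOT NULL columns: customer_id defaults to 0; priority is supplied.
CHECK constraints: 52 satisfies (stock > 0); 'done' satisfies (region IN ('done', 'new', 'pending')).
No constraint is violated.

succeeds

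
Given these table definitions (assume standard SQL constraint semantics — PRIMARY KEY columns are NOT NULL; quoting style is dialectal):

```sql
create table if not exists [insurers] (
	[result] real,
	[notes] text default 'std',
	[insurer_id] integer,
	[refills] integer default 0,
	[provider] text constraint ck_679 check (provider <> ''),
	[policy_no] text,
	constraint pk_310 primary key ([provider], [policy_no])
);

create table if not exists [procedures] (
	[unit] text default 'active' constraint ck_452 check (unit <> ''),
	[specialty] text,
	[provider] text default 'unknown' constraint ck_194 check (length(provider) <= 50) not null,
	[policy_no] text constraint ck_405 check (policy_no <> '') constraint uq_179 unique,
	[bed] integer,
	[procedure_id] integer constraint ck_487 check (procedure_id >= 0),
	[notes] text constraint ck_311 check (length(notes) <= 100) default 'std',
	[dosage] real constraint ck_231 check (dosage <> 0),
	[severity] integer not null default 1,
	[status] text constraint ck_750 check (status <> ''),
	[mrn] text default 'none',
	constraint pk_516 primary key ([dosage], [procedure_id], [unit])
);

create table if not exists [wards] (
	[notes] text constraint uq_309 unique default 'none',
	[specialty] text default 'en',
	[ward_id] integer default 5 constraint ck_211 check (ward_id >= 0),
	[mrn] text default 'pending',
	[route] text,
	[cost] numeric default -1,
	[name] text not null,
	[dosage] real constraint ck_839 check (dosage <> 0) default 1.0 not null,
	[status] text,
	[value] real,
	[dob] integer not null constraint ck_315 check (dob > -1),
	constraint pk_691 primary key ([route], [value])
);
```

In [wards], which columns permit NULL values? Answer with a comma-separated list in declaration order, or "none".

- notes: UNIQUE does not imply NOT NULL → nullable.
- specialty: DEFAULT only fills an omitted column; an explicit NULL is still allowed → nullable.
- ward_id: CHECK does not forbid NULL (a CHECK constraint passes when its expression is NULL) → nullable.
- mrn: DEFAULT only fills an omitted column; an explicit NULL is still allowed → nullable.
- route: part of the PRIMARY KEY, which implies NOT NULL → not nullable.
- cost: DEFAULT only fills an omitted column; an explicit NULL is still allowed → nullable.
- name: declared NOT NULL → not nullable.
- dosage: declared NOT NULL → not nullable.
- status: no NOT NULL constraint applies → nullable.
- value: part of the PRIMARY KEY, which implies NOT NULL → not nullable.
- dob: declared NOT NULL → not nullable.

notes, specialty, ward_id, mrn, cost, status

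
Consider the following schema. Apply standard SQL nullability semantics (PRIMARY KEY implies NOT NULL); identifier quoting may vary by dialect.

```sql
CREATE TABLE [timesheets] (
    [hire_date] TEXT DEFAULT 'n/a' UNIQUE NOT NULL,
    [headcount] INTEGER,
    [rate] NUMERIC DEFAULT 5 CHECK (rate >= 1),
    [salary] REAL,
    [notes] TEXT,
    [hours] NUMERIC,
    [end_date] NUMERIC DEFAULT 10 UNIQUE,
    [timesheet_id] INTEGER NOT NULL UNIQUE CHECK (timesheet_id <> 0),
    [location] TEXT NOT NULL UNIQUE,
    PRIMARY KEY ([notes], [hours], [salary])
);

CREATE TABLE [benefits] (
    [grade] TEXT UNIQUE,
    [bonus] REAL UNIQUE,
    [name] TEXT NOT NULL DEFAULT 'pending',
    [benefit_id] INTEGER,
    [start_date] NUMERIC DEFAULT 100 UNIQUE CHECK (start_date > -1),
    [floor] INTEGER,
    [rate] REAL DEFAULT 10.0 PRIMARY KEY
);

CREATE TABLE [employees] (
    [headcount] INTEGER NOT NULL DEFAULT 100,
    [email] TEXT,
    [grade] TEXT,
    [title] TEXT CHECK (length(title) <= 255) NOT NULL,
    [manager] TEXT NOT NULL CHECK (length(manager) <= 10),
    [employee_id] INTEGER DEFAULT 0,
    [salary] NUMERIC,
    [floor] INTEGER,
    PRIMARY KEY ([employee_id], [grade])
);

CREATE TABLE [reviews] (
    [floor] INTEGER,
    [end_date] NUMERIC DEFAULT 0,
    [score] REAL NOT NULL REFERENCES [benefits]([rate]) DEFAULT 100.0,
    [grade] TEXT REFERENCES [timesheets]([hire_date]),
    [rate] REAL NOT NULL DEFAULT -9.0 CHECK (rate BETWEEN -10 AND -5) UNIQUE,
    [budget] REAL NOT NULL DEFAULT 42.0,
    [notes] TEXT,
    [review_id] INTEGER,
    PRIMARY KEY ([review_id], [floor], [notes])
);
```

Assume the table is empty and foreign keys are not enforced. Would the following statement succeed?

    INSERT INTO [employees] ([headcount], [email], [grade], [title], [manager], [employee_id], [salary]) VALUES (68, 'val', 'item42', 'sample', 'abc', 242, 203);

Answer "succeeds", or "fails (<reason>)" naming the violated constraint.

NOT NULL columns: employee_id is supplied; grade is supplied; headcount is supplied; manager is supplied; title is supplied.
CHECK constraints: 'sample' satisfies (length(title) <= 255); 'abc' satisfies (length(manager) <= 10).
No constraint is violated.

succeeds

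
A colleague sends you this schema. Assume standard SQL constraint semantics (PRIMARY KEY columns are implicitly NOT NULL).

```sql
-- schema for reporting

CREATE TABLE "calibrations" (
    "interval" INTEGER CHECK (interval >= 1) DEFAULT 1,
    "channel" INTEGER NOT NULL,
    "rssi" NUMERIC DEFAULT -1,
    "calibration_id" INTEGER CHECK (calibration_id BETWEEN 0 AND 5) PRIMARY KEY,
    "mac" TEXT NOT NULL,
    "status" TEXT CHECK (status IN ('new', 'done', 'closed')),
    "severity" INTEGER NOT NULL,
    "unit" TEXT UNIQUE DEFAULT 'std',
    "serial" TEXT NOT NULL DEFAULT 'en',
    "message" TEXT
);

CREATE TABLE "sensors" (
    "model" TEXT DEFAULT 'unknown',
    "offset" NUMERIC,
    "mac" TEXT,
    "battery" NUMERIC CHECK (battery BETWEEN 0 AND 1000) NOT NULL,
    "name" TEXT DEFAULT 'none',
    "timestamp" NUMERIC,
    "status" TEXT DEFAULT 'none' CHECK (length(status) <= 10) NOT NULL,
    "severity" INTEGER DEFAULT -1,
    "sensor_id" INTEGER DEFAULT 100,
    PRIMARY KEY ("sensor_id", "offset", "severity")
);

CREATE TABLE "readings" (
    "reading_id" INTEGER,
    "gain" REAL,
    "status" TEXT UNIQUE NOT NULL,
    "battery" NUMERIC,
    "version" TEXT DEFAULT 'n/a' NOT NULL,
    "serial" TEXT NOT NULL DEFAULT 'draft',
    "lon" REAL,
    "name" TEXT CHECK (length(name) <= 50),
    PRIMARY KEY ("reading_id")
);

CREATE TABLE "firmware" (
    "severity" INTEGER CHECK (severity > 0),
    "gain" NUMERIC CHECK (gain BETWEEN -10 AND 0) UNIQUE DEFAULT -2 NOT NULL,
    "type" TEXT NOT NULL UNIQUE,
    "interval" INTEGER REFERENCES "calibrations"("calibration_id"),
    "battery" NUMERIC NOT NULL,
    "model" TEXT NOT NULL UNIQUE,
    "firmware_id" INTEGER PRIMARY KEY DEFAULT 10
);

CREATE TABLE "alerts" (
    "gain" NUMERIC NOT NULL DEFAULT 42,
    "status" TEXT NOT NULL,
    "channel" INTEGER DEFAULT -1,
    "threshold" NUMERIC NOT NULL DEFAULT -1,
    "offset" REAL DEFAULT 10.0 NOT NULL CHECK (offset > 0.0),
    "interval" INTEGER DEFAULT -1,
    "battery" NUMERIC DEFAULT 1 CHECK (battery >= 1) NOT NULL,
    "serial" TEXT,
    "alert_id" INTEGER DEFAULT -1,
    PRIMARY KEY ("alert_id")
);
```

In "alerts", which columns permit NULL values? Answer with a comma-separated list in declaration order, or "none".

channel, interval, serial

- gain: declared NOT NULL → not nullable.
- status: declared NOT NULL → not nullable.
- channel: DEFAULT only fills an omitted column; an explicit NULL is still allowed → nullable.
- threshold: declared NOT NULL → not nullable.
- offset: declared NOT NULL → not nullable.
- interval: DEFAULT only fills an omitted column; an explicit NULL is still allowed → nullable.
- battery: declared NOT NULL → not nullable.
- serial: no NOT NULL constraint applies → nullable.
- alert_id: part of the PRIMARY KEY, which implies NOT NULL → not nullable.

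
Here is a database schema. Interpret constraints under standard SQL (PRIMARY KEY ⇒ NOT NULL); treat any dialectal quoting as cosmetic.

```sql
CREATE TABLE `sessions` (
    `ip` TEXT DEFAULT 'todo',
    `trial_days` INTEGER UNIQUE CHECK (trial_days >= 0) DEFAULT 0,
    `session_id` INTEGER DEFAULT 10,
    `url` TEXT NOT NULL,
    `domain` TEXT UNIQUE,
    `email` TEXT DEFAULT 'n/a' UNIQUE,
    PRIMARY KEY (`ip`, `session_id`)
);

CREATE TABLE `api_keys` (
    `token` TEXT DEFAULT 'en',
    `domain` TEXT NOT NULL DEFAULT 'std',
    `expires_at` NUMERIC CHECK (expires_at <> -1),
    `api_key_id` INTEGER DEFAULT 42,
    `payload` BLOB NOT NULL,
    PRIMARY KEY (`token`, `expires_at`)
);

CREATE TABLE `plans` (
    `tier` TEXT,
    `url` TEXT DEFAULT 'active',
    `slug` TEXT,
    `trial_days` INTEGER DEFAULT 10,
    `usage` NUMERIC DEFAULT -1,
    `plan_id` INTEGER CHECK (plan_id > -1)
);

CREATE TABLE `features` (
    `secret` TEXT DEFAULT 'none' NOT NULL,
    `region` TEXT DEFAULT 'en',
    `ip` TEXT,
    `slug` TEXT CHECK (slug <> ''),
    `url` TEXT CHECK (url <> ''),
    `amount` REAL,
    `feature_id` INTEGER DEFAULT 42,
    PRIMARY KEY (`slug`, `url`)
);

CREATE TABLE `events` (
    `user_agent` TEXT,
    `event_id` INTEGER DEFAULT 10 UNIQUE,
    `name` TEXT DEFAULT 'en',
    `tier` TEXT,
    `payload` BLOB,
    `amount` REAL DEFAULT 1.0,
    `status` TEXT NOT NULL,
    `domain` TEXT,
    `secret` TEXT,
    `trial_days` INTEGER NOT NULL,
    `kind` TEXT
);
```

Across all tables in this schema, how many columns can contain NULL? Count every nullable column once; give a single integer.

sessions: 3 nullable (trial_days, domain, email — PK (ip, session_id) and explicit NOT NULL columns excluded).
api_keys: 1 nullable (api_key_id — PK (token, expires_at) and explicit NOT NULL columns excluded).
plans: 6 nullable (tier, url, slug, trial_days, usage, plan_id — PK none and explicit NOT NULL columns excluded).
features: 4 nullable (region, ip, amount, feature_id — PK (slug, url) and explicit NOT NULL columns excluded).
events: 9 nullable (user_agent, event_id, name, tier, payload, amount, domain, secret, kind — PK none and explicit NOT NULL columns excluded).
Total: 3 + 1 + 6 + 4 + 9 = 23.

23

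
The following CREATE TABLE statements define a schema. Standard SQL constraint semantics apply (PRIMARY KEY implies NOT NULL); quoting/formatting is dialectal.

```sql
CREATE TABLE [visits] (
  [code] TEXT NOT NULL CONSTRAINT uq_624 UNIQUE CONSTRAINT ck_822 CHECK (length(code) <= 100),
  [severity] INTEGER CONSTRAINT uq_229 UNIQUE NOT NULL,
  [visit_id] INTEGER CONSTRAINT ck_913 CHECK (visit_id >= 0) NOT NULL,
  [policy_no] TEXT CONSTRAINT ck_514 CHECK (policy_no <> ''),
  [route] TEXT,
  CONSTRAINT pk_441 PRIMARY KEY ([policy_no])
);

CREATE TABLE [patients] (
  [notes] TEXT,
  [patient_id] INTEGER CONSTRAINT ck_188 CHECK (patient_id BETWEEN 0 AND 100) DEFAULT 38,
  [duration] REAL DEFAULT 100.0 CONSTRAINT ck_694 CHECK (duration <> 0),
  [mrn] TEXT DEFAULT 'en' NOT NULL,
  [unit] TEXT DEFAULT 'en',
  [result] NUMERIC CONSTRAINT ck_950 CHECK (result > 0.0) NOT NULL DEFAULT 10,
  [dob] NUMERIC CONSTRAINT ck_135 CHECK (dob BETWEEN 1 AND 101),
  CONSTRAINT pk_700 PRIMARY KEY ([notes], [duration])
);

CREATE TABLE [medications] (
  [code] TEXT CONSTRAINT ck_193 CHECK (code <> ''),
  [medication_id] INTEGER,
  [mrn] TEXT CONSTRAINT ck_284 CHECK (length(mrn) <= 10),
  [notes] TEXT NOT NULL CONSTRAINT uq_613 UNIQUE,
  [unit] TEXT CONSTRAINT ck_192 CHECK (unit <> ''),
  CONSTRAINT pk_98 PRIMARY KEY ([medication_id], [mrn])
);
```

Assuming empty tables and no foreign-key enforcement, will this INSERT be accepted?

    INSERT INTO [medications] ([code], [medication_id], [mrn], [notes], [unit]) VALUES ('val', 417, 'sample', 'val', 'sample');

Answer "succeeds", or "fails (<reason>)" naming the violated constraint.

succeeds

NOT NULL columns: medication_id is supplied; mrn is supplied; notes is supplied.
CHECK constraints: 'val' satisfies (code <> ''); 'sample' satisfies (length(mrn) <= 10); 'sample' satisfies (unit <> '').
No constraint is violated.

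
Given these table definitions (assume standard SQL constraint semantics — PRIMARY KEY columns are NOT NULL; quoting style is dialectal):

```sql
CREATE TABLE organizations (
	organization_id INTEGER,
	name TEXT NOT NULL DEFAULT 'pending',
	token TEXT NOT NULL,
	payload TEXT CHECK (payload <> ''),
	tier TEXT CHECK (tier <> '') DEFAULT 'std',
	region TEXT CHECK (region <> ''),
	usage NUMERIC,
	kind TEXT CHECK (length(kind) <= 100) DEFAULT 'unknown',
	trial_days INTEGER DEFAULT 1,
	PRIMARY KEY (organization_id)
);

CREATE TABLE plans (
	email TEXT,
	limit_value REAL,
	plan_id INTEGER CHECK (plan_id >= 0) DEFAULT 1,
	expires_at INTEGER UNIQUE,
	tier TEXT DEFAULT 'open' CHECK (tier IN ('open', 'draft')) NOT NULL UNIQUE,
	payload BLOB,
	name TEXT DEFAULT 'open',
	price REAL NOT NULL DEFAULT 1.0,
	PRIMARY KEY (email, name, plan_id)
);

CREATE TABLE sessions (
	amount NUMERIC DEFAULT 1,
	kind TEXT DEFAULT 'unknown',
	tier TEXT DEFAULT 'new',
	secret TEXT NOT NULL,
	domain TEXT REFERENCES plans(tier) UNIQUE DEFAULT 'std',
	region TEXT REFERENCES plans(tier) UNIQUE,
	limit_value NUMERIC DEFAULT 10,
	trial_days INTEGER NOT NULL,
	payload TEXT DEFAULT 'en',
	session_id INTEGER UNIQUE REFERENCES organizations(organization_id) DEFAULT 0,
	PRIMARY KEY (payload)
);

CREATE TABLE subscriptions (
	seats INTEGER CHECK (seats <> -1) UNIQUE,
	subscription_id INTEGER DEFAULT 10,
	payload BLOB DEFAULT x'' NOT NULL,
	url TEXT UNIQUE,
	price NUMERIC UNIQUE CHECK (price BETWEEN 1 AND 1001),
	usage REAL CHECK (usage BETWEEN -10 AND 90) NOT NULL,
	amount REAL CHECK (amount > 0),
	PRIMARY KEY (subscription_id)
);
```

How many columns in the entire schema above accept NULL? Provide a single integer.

organizations: 6 nullable (payload, tier, region, usage, kind, trial_days — PK (organization_id) and explicit NOT NULL columns excluded).
plans: 3 nullable (limit_value, expires_at, payload — PK (email, name, plan_id) and explicit NOT NULL columns excluded).
sessions: 7 nullable (amount, kind, tier, domain, region, limit_value, session_id — PK (payload) and explicit NOT NULL columns excluded).
subscriptions: 4 nullable (seats, url, price, amount — PK (subscription_id) and explicit NOT NULL columns excluded).
Total: 6 + 3 + 7 + 4 = 20.

20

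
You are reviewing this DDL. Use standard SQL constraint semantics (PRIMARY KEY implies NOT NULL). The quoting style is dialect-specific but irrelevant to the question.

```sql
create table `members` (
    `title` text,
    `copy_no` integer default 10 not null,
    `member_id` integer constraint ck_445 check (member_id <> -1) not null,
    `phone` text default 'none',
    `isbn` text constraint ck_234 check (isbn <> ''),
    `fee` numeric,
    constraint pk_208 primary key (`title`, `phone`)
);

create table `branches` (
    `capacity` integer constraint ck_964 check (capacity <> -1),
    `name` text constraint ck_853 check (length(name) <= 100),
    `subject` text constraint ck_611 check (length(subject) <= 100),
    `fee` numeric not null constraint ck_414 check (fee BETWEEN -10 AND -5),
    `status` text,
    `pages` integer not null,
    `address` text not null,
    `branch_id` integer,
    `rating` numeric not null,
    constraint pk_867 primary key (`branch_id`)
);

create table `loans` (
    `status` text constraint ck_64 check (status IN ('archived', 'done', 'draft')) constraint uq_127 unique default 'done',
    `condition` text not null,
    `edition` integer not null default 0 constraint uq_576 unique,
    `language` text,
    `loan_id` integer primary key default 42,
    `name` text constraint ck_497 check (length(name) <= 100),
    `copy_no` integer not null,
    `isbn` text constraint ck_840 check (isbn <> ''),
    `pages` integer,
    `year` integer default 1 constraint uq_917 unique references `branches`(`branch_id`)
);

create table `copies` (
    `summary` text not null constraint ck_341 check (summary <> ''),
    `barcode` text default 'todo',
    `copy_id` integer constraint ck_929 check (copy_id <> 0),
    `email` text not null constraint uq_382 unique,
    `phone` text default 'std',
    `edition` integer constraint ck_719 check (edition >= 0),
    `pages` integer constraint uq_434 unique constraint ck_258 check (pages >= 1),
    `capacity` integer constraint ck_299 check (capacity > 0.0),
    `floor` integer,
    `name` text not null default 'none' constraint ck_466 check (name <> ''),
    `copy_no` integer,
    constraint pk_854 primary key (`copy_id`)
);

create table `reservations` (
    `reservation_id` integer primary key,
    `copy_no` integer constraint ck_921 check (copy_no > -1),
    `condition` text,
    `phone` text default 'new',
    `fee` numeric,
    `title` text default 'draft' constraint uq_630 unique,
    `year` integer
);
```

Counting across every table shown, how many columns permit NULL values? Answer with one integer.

25

members: 2 nullable (isbn, fee — PK (title, phone) and explicit NOT NULL columns excluded).
branches: 4 nullable (capacity, name, subject, status — PK (branch_id) and explicit NOT NULL columns excluded).
loans: 6 nullable (status, language, name, isbn, pages, year — PK (loan_id) and explicit NOT NULL columns excluded).
copies: 7 nullable (barcode, phone, edition, pages, capacity, floor, copy_no — PK (copy_id) and explicit NOT NULL columns excluded).
reservations: 6 nullable (copy_no, condition, phone, fee, title, year — PK (reservation_id) and explicit NOT NULL columns excluded).
Total: 2 + 4 + 6 + 7 + 6 = 25.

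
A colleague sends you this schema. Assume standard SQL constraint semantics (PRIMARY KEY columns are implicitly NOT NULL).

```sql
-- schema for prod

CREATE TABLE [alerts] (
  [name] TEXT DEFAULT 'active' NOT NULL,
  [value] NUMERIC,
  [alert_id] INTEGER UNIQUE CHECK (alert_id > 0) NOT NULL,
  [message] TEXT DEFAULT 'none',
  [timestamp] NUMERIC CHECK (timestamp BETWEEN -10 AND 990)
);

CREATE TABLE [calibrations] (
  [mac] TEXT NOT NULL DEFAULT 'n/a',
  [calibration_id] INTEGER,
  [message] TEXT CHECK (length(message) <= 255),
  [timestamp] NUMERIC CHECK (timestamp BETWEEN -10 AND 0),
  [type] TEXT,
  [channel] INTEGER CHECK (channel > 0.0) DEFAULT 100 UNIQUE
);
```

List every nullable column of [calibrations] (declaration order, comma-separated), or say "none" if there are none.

calibration_id, message, timestamp, type, channel

- mac: declared NOT NULL → not nullable.
- calibration_id: no NOT NULL constraint applies → nullable.
- message: CHECK does not forbid NULL (a CHECK constraint passes when its expression is NULL) → nullable.
- timestamp: CHECK does not forbid NULL (a CHECK constraint passes when its expression is NULL) → nullable.
- type: no NOT NULL constraint applies → nullable.
- channel: CHECK does not forbid NULL (a CHECK constraint passes when its expression is NULL) → nullable.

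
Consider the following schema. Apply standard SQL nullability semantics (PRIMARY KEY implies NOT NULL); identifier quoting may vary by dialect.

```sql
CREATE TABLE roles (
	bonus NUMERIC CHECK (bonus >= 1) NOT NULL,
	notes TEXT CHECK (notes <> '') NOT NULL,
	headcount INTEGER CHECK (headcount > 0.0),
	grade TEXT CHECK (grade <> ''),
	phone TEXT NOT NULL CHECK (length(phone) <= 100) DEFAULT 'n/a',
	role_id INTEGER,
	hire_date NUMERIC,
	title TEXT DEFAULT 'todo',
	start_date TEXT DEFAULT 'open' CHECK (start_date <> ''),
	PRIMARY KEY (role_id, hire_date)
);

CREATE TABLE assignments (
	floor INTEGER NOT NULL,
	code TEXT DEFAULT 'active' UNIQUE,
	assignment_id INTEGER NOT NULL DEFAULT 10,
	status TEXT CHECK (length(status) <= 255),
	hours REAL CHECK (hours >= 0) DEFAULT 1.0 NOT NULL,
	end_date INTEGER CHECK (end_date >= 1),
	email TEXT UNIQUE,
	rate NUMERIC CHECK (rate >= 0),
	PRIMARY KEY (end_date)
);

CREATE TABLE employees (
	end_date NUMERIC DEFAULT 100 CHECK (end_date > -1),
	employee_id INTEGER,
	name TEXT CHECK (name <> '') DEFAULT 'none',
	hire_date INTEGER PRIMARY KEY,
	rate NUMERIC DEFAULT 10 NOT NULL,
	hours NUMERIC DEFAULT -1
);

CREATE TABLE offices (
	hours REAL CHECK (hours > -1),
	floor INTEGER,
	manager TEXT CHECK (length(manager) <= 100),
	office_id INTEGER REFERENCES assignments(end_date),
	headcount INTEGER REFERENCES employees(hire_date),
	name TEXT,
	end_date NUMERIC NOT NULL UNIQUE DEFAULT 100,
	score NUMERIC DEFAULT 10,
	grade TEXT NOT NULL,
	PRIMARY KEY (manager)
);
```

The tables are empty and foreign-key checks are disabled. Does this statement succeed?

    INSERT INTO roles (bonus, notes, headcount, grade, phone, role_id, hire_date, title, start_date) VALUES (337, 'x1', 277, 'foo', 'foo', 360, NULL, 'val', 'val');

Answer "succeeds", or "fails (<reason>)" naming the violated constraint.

hire_date is explicitly set to NULL, but hire_date is part of the PRIMARY KEY (implied NOT NULL).

fails (NOT NULL on hire_date)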